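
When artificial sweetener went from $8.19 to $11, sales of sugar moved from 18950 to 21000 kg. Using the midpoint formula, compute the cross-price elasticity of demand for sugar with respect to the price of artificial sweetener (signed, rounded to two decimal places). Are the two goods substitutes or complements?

0.35; substitutes

%ΔQ_{sugar} = (21000 − 18950)/avg = 2050/19975 = 0.102628…
%ΔP_{artificial sweetener} = (11 − 8.19)/avg = 2.81/9.595 = 0.292860…
E_cross = (2050/19975) / (2.81/9.595) = 0.3504…
E_cross > 0 ⇒ the goods are substitutes.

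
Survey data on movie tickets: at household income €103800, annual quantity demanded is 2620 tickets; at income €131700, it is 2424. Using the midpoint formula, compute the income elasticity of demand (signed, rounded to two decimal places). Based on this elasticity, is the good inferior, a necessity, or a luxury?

-0.33; inferior

%ΔQ = (2424 − 2620)/[( 2620 + 2424)/2] = -196/2522 = -0.077716…
%ΔIncome = (131700 − 103800)/[( 103800 + 131700)/2] = 27900/117750 = 0.236942…
E_income = (-196/2522) / (27900/117750) = -0.3279…
E_income < 0 ⇒ inferior good.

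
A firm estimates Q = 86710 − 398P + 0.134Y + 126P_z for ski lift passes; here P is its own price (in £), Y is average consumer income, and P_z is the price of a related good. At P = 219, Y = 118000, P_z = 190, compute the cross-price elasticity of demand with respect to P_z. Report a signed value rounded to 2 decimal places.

At the given values, Q = 86710 − 398(219) + 0.134(118000) + 126(190) = 39300.
∂Q/∂P_z = 126.
E = (126) × (190/39300) = 0.6091…

0.61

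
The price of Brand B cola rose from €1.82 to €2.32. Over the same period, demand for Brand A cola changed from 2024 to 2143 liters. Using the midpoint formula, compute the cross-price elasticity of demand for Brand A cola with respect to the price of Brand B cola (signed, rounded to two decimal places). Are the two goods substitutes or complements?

0.24; substitutes

%ΔQ_{Brand A cola} = (2143 − 2024)/avg = 119/2083.5 = 0.057115…
%ΔP_{Brand B cola} = (2.32 − 1.82)/avg = 0.5/2.07 = 0.241545…
E_cross = (119/2083.5) / (0.5/2.07) = 0.2364…
E_cross > 0 ⇒ the goods are substitutes.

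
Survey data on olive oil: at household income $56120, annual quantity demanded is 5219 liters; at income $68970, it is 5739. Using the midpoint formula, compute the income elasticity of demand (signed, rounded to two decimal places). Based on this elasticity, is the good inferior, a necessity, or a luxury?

%ΔQ = (5739 − 5219)/[( 5219 + 5739)/2] = 520/5479 = 0.094907…
%ΔIncome = (68970 − 56120)/[( 56120 + 68970)/2] = 12850/62545 = 0.205452…
E_income = (520/5479) / (12850/62545) = 0.4619…
0 < E_income < 1 ⇒ normal good, necessity.

0.46; necessity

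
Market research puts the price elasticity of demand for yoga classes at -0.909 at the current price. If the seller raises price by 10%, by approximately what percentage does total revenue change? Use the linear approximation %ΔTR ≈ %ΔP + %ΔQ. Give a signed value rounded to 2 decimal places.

%ΔQ ≈ Ed × %ΔP = (-0.909) × (+10%) = -9.0900%
%ΔTR ≈ %ΔP + %ΔQ = (+10%) + (-9.0900%) = +0.9100%

+0.91%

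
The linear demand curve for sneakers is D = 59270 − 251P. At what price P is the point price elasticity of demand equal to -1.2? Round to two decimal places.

128.80

Ed = −251P/(59270 − 251P). Set this equal to -1.2:
251P = 1.2·(59270 − 251P) ⇒ 251P(1 + 1.2) = 1.2·59270
P = 1.2·59270 / (251·2.2) = 128.8011…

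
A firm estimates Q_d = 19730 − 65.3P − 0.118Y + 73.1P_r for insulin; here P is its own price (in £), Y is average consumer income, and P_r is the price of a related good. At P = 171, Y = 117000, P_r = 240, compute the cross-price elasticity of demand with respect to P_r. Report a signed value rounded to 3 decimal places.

1.426

At the given values, Q_d = 19730 − 65.3(171) − 0.118(117000) + 73.1(240) = 12301.7.
∂Q_d/∂P_r = 73.1.
E = (73.1) × (240/12301.7) = 1.42614…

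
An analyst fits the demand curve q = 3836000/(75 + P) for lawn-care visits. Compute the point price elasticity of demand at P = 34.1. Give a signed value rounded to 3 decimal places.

-0.313

dq/dP = −3836000/(75 + P)² = -322.277. At P = 34.1, q = 35160.4.
Ed = (dq/dP)·(P/q) = (-322.277) × (34.1/35160.4) = -0.31255…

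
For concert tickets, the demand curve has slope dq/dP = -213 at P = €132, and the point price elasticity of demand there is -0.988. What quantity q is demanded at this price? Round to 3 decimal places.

28457.490

Ed = (dq/dP)·(P/q) ⇒ q = (dq/dP)·P/Ed = (-213)·132/(-0.988) = 28457.48987…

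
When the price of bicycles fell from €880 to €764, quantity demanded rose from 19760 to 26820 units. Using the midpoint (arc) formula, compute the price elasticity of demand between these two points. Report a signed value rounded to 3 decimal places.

%ΔQ = (26820 − 19760) / [(19760 + 26820)/2] = 7060/23290 = 0.303134…
%ΔP = (764 − 880) / [(880 + 764)/2] = -116/822 = -0.141119…
Arc Ed = %ΔQ / %ΔP = (7060/23290) / (-116/822) = -2.14807…

-2.148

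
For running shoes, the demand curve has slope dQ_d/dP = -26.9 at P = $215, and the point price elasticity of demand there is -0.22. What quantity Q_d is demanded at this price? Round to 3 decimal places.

26288.636

Ed = (dQ_d/dP)·(P/Q_d) ⇒ Q_d = (dQ_d/dP)·P/Ed = (-26.9)·215/(-0.22) = 26288.63636…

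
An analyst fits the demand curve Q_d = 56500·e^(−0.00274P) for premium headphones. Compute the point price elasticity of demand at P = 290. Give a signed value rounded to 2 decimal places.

dQ_d/dP = −0.00274·Q_d = -69.9373. At P = 290, Q_d = 25524.5.
Ed = (dQ_d/dP)·(P/Q_d) = (-69.9373) × (290/25524.5) = -0.7946

-0.79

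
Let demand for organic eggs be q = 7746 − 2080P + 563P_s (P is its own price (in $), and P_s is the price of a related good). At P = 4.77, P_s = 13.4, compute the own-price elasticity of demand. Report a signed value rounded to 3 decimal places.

At the given values, q = 7746 − 2080(4.77) + 563(13.4) = 5368.6.
∂q/∂P = −2080.
E = (-2080) × (4.77/5368.6) = -1.84807…

-1.848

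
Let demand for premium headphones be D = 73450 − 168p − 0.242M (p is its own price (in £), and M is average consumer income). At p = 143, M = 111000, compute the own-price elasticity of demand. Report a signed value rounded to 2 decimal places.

-1.06

At the given values, D = 73450 − 168(143) − 0.242(111000) = 22564.
∂D/∂p = −168.
E = (-168) × (143/22564) = -1.0647…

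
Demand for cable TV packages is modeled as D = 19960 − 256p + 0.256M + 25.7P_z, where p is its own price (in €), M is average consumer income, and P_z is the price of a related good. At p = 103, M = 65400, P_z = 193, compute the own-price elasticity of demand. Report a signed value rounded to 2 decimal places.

-1.72

At the given values, D = 19960 − 256(103) + 0.256(65400) + 25.7(193) = 15294.5.
∂D/∂p = −256.
E = (-256) × (103/15294.5) = -1.7240…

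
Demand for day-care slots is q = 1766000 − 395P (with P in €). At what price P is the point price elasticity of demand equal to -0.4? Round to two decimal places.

1277.40

Ed = −395P/(1766000 − 395P). Set this equal to -0.4:
395P = 0.4·(1766000 − 395P) ⇒ 395P(1 + 0.4) = 0.4·1766000
P = 0.4·1766000 / (395·1.4) = 1277.3960…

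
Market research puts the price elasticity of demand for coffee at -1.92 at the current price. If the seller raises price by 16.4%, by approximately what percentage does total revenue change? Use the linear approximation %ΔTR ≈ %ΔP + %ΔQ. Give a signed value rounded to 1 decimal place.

%ΔQ ≈ Ed × %ΔP = (-1.92) × (+16.4%) = -31.4880%
%ΔTR ≈ %ΔP + %ΔQ = (+16.4%) + (-31.4880%) = -15.0880%

-15.1%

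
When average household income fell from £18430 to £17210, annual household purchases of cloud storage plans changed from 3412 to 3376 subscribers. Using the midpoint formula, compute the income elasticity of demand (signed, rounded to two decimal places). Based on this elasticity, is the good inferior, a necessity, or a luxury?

%ΔQ = (3376 − 3412)/[( 3412 + 3376)/2] = -36/3394 = -0.010606…
%ΔIncome = (17210 − 18430)/[( 18430 + 17210)/2] = -1220/17820 = -0.068462…
E_income = (-36/3394) / (-1220/17820) = 0.1549…
0 < E_income < 1 ⇒ normal good, necessity.

0.15; necessity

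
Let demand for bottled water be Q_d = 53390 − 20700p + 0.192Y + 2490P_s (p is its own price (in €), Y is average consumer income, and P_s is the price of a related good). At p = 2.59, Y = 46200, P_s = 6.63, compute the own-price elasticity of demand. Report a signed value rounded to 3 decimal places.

-2.131

At the given values, Q_d = 53390 − 20700(2.59) + 0.192(46200) + 2490(6.63) = 25156.1.
∂Q_d/∂p = −20700.
E = (-20700) × (2.59/25156.1) = -2.13121…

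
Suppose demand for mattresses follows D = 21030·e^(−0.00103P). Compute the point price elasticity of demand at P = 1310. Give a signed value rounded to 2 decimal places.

dD/dP = −0.00103·D = -5.61931. At P = 1310, D = 5455.64.
Ed = (dD/dP)·(P/D) = (-5.61931) × (1310/5455.64) = -1.3493

-1.35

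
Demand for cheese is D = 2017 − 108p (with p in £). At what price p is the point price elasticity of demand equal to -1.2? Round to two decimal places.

Ed = −108p/(2017 − 108p). Set this equal to -1.2:
108p = 1.2·(2017 − 108p) ⇒ 108p(1 + 1.2) = 1.2·2017
p = 1.2·2017 / (108·2.2) = 10.1868…

10.19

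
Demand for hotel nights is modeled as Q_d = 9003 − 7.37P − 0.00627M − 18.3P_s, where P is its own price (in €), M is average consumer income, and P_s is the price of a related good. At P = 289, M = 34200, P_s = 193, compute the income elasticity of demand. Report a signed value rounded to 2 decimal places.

At the given values, Q_d = 9003 − 7.37(289) − 0.00627(34200) − 18.3(193) = 3126.736.
∂Q_d/∂M = -0.00627.
E = (-0.00627) × (34200/3126.736) = -0.0685…

-0.07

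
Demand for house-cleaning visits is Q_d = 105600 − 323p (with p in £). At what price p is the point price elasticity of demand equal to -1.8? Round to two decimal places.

Ed = −323p/(105600 − 323p). Set this equal to -1.8:
323p = 1.8·(105600 − 323p) ⇒ 323p(1 + 1.8) = 1.8·105600
p = 1.8·105600 / (323·2.8) = 210.1724…

210.17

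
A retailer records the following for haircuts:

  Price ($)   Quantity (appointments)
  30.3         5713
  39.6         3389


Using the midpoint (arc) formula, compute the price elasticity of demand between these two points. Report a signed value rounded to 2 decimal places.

%ΔQ = (3389 − 5713) / [(5713 + 3389)/2] = -2324/4551 = -0.510656…
%ΔP = (39.6 − 30.3) / [(30.3 + 39.6)/2] = 9.3/34.95 = 0.266094…
Arc Ed = %ΔQ / %ΔP = (-2324/4551) / (9.3/34.95) = -1.9190…

-1.92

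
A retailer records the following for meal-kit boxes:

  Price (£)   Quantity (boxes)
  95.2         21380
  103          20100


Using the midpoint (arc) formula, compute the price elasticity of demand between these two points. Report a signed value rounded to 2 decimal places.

%ΔQ = (20100 − 21380) / [(21380 + 20100)/2] = -1280/20740 = -0.061716…
%ΔP = (103 − 95.2) / [(95.2 + 103)/2] = 7.8/99.1 = 0.078708…
Arc Ed = %ΔQ / %ΔP = (-1280/20740) / (7.8/99.1) = -0.7841…

-0.78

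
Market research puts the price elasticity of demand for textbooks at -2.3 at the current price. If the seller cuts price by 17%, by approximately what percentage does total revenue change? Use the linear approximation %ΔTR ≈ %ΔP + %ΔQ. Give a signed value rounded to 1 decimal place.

%ΔQ ≈ Ed × %ΔP = (-2.3) × (-17%) = +39.1000%
%ΔTR ≈ %ΔP + %ΔQ = (-17%) + (+39.1000%) = +22.1000%

+22.1%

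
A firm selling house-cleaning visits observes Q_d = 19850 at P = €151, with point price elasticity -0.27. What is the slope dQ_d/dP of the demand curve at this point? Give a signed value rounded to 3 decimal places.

Ed = (dQ_d/dP)·(P/Q_d) ⇒ dQ_d/dP = Ed·Q_d/P = (-0.27)·19850/151 = -35.49337…

-35.493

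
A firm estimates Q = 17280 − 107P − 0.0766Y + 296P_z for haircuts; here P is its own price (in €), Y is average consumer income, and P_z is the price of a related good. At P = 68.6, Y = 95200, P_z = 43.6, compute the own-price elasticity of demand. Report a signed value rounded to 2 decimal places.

-0.47

At the given values, Q = 17280 − 107(68.6) − 0.0766(95200) + 296(43.6) = 15553.08.
∂Q/∂P = −107.
E = (-107) × (68.6/15553.08) = -0.4719…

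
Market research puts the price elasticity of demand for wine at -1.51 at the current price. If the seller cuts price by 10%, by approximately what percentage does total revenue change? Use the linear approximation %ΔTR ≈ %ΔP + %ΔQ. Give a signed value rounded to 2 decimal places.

+5.10%

%ΔQ ≈ Ed × %ΔP = (-1.51) × (-10%) = +15.1000%
%ΔTR ≈ %ΔP + %ΔQ = (-10%) + (+15.1000%) = +5.1000%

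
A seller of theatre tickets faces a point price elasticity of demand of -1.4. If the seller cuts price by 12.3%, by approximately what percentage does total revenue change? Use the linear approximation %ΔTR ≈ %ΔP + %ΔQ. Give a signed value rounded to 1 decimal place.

+4.9%

%ΔQ ≈ Ed × %ΔP = (-1.4) × (-12.3%) = +17.2200%
%ΔTR ≈ %ΔP + %ΔQ = (-12.3%) + (+17.2200%) = +4.9200%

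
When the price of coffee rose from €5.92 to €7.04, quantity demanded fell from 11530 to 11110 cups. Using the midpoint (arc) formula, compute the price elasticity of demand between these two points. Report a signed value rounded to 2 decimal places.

%ΔQ = (11110 − 11530) / [(11530 + 11110)/2] = -420/11320 = -0.037102…
%ΔP = (7.04 − 5.92) / [(5.92 + 7.04)/2] = 1.12/6.48 = 0.172839…
Arc Ed = %ΔQ / %ΔP = (-420/11320) / (1.12/6.48) = -0.2146…

-0.21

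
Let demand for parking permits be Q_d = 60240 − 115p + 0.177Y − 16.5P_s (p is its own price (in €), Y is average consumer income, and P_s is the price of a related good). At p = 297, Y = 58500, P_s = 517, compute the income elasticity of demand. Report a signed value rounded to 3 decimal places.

At the given values, Q_d = 60240 − 115(297) + 0.177(58500) − 16.5(517) = 27909.
∂Q_d/∂Y = 0.177.
E = (0.177) × (58500/27909) = 0.37100…

0.371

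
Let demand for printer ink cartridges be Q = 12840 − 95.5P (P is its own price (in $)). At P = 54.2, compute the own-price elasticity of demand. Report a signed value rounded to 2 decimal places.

At the given values, Q = 12840 − 95.5(54.2) = 7663.9.
∂Q/∂P = −95.5.
E = (-95.5) × (54.2/7663.9) = -0.6753…

-0.68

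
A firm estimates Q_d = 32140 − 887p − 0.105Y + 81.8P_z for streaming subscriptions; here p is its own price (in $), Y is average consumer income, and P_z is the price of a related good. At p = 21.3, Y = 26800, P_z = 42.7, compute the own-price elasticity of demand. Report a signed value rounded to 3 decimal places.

At the given values, Q_d = 32140 − 887(21.3) − 0.105(26800) + 81.8(42.7) = 13925.76.
∂Q_d/∂p = −887.
E = (-887) × (21.3/13925.76) = -1.35670…

-1.357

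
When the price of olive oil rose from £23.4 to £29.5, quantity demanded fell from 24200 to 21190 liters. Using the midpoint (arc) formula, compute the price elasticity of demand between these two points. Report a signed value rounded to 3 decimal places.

-0.575

%ΔQ = (21190 − 24200) / [(24200 + 21190)/2] = -3010/22695 = -0.132628…
%ΔP = (29.5 − 23.4) / [(23.4 + 29.5)/2] = 6.1/26.45 = 0.230623…
Arc Ed = %ΔQ / %ΔP = (-3010/22695) / (6.1/26.45) = -0.57508…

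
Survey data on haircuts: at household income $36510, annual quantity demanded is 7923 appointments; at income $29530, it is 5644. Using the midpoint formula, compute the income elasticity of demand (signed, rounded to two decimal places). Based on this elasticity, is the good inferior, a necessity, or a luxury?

%ΔQ = (5644 − 7923)/[( 7923 + 5644)/2] = -2279/6783.5 = -0.335962…
%ΔIncome = (29530 − 36510)/[( 36510 + 29530)/2] = -6980/33020 = -0.211387…
E_income = (-2279/6783.5) / (-6980/33020) = 1.5893…
E_income > 1 ⇒ normal good, luxury.

1.59; luxury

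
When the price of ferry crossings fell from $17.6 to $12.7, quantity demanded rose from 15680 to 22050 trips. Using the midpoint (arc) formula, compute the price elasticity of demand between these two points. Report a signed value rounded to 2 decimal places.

-1.04

%ΔQ = (22050 − 15680) / [(15680 + 22050)/2] = 6370/18865 = 0.337662…
%ΔP = (12.7 − 17.6) / [(17.6 + 12.7)/2] = -4.9/15.15 = -0.323432…
Arc Ed = %ΔQ / %ΔP = (6370/18865) / (-4.9/15.15) = -1.0439…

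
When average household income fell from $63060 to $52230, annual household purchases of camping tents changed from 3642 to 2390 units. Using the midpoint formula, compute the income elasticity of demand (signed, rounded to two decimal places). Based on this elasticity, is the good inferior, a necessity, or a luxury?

2.21; luxury

%ΔQ = (2390 − 3642)/[( 3642 + 2390)/2] = -1252/3016 = -0.415119…
%ΔIncome = (52230 − 63060)/[( 63060 + 52230)/2] = -10830/57645 = -0.187874…
E_income = (-1252/3016) / (-10830/57645) = 2.2095…
E_income > 1 ⇒ normal good, luxury.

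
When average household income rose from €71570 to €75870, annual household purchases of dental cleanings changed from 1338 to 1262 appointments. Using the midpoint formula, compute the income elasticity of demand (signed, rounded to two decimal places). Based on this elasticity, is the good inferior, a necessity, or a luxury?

-1.00; inferior

%ΔQ = (1262 − 1338)/[( 1338 + 1262)/2] = -76/1300 = -0.058461…
%ΔIncome = (75870 − 71570)/[( 71570 + 75870)/2] = 4300/73720 = 0.058328…
E_income = (-76/1300) / (4300/73720) = -1.0022…
E_income < 0 ⇒ inferior good.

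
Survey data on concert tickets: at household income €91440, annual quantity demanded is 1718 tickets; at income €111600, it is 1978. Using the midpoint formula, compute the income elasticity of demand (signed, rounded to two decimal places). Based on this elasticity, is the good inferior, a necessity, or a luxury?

%ΔQ = (1978 − 1718)/[( 1718 + 1978)/2] = 260/1848 = 0.140692…
%ΔIncome = (111600 − 91440)/[( 91440 + 111600)/2] = 20160/101520 = 0.198581…
E_income = (260/1848) / (20160/101520) = 0.7084…
0 < E_income < 1 ⇒ normal good, necessity.

0.71; necessity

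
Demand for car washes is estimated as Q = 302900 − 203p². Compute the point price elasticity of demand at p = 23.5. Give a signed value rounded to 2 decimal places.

-1.18

dQ/dp = −2·203·p = -9541. At p = 23.5, Q = 190793.25.
Ed = (dQ/dp)·(p/Q) = (-9541) × (23.5/190793.25) = -1.1751…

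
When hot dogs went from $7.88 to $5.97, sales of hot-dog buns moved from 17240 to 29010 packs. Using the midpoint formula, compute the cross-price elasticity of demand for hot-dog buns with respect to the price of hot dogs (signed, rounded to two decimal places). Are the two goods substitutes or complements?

%ΔQ_{hot-dog buns} = (29010 − 17240)/avg = 11770/23125 = 0.508972…
%ΔP_{hot dogs} = (5.97 − 7.88)/avg = -1.91/6.925 = -0.275812…
E_cross = (11770/23125) / (-1.91/6.925) = -1.8453…
E_cross < 0 ⇒ the goods are complements.

-1.85; complements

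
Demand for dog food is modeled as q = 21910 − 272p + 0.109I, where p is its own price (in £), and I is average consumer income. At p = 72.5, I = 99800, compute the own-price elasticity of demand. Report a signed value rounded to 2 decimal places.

-1.51

At the given values, q = 21910 − 272(72.5) + 0.109(99800) = 13068.2.
∂q/∂p = −272.
E = (-272) × (72.5/13068.2) = -1.5090…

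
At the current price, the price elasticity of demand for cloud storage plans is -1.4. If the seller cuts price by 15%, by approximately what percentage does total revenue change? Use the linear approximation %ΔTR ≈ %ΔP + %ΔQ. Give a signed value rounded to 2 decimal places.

%ΔQ ≈ Ed × %ΔP = (-1.4) × (-15%) = +21.0000%
%ΔTR ≈ %ΔP + %ΔQ = (-15%) + (+21.0000%) = +6.0000%

+6.00%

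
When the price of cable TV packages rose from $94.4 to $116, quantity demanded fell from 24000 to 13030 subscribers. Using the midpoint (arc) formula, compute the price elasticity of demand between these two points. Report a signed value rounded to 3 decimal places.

-2.886

%ΔQ = (13030 − 24000) / [(24000 + 13030)/2] = -10970/18515 = -0.592492…
%ΔP = (116 − 94.4) / [(94.4 + 116)/2] = 21.6/105.2 = 0.205323…
Arc Ed = %ΔQ / %ΔP = (-10970/18515) / (21.6/105.2) = -2.88565…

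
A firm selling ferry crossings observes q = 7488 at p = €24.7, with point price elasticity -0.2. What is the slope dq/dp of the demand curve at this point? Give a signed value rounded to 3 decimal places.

-60.632

Ed = (dq/dp)·(p/q) ⇒ dq/dp = Ed·q/p = (-0.2)·7488/24.7 = -60.63157…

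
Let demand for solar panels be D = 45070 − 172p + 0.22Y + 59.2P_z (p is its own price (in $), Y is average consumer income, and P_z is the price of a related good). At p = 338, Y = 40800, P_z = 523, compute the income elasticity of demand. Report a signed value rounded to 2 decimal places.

0.33

At the given values, D = 45070 − 172(338) + 0.22(40800) + 59.2(523) = 26871.6.
∂D/∂Y = 0.22.
E = (0.22) × (40800/26871.6) = 0.3340…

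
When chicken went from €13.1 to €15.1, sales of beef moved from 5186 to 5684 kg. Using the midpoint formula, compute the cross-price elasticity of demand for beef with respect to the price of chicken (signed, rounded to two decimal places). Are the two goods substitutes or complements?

0.65; substitutes

%ΔQ_{beef} = (5684 − 5186)/avg = 498/5435 = 0.091628…
%ΔP_{chicken} = (15.1 − 13.1)/avg = 2/14.1 = 0.141843…
E_cross = (498/5435) / (2/14.1) = 0.6459…
E_cross > 0 ⇒ the goods are substitutes.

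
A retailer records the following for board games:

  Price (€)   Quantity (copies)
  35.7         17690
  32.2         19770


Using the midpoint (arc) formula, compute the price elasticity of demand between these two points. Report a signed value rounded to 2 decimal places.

%ΔQ = (19770 − 17690) / [(17690 + 19770)/2] = 2080/18730 = 0.111051…
%ΔP = (32.2 − 35.7) / [(35.7 + 32.2)/2] = -3.5/33.95 = -0.103092…
Arc Ed = %ΔQ / %ΔP = (2080/18730) / (-3.5/33.95) = -1.0772…

-1.08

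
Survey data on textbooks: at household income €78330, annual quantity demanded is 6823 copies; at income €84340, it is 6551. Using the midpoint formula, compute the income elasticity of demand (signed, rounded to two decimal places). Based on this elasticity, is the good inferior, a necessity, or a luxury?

%ΔQ = (6551 − 6823)/[( 6823 + 6551)/2] = -272/6687 = -0.040675…
%ΔIncome = (84340 − 78330)/[( 78330 + 84340)/2] = 6010/81335 = 0.073891…
E_income = (-272/6687) / (6010/81335) = -0.5504…
E_income < 0 ⇒ inferior good.

-0.55; inferior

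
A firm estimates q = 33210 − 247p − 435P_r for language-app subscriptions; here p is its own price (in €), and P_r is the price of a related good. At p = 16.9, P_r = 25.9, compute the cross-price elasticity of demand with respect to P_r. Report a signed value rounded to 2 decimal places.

At the given values, q = 33210 − 247(16.9) − 435(25.9) = 17769.2.
∂q/∂P_r = -435.
E = (-435) × (25.9/17769.2) = -0.6340…

-0.63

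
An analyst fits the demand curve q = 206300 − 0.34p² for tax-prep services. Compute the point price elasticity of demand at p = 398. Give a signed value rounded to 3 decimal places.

dq/dp = −2·0.34·p = -270.64. At p = 398, q = 152442.64.
Ed = (dq/dp)·(p/q) = (-270.64) × (398/152442.64) = -0.70659…

-0.707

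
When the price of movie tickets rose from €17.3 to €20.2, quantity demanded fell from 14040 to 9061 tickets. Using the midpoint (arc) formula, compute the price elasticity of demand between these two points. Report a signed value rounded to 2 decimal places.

-2.79

%ΔQ = (9061 − 14040) / [(14040 + 9061)/2] = -4979/11550.5 = -0.431063…
%ΔP = (20.2 − 17.3) / [(17.3 + 20.2)/2] = 2.9/18.75 = 0.154666…
Arc Ed = %ΔQ / %ΔP = (-4979/11550.5) / (2.9/18.75) = -2.7870…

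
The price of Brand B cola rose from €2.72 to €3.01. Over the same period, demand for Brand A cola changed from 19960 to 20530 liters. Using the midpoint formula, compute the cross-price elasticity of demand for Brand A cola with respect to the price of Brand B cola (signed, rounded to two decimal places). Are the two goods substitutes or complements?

0.28; substitutes

%ΔQ_{Brand A cola} = (20530 − 19960)/avg = 570/20245 = 0.028155…
%ΔP_{Brand B cola} = (3.01 − 2.72)/avg = 0.29/2.865 = 0.101221…
E_cross = (570/20245) / (0.29/2.865) = 0.2781…
E_cross > 0 ⇒ the goods are substitutes.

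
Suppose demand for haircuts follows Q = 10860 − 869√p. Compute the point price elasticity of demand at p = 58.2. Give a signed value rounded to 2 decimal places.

-0.78

dQ/dp = −869/(2√p) = -56.9545. At p = 58.2, Q = 4230.49.
Ed = (dQ/dp)·(p/Q) = (-56.9545) × (58.2/4230.49) = -0.7835…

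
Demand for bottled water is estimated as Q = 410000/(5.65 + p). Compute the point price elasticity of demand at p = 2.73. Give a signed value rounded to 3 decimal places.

-0.326

dQ/dp = −410000/(5.65 + p)² = -5838.43. At p = 2.73, Q = 48926.
Ed = (dQ/dp)·(p/Q) = (-5838.43) × (2.73/48926) = -0.32577…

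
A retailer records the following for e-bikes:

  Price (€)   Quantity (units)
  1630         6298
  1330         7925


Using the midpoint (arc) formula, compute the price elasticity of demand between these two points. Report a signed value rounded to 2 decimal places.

-1.13

%ΔQ = (7925 − 6298) / [(6298 + 7925)/2] = 1627/7111.5 = 0.228784…
%ΔP = (1330 − 1630) / [(1630 + 1330)/2] = -300/1480 = -0.202702…
Arc Ed = %ΔQ / %ΔP = (1627/7111.5) / (-300/1480) = -1.1286…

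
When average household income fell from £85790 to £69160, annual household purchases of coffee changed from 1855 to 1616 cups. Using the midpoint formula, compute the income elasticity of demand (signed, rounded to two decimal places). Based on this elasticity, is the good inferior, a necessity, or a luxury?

%ΔQ = (1616 − 1855)/[( 1855 + 1616)/2] = -239/1735.5 = -0.137712…
%ΔIncome = (69160 − 85790)/[( 85790 + 69160)/2] = -16630/77475 = -0.214649…
E_income = (-239/1735.5) / (-16630/77475) = 0.6415…
0 < E_income < 1 ⇒ normal good, necessity.

0.64; necessity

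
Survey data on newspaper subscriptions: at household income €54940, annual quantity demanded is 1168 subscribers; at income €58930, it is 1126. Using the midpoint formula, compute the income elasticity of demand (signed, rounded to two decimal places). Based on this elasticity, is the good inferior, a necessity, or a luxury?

%ΔQ = (1126 − 1168)/[( 1168 + 1126)/2] = -42/1147 = -0.036617…
%ΔIncome = (58930 − 54940)/[( 54940 + 58930)/2] = 3990/56935 = 0.070079…
E_income = (-42/1147) / (3990/56935) = -0.5225…
E_income < 0 ⇒ inferior good.

-0.52; inferior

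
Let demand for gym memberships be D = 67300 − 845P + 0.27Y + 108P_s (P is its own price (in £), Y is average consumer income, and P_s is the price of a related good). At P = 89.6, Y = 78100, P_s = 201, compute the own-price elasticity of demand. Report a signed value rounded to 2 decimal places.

At the given values, D = 67300 − 845(89.6) + 0.27(78100) + 108(201) = 34383.
∂D/∂P = −845.
E = (-845) × (89.6/34383) = -2.2020…

-2.20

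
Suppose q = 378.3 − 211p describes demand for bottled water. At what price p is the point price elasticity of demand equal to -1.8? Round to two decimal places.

1.15

Ed = −211p/(378.3 − 211p). Set this equal to -1.8:
211p = 1.8·(378.3 − 211p) ⇒ 211p(1 + 1.8) = 1.8·378.3
p = 1.8·378.3 / (211·2.8) = 1.1525…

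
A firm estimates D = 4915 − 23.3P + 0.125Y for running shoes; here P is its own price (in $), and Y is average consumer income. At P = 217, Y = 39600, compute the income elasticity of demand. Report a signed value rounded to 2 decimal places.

1.03

At the given values, D = 4915 − 23.3(217) + 0.125(39600) = 4808.9.
∂D/∂Y = 0.125.
E = (0.125) × (39600/4808.9) = 1.0293…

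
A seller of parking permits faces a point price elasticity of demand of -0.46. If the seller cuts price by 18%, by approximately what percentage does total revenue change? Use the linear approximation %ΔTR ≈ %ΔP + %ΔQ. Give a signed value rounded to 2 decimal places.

%ΔQ ≈ Ed × %ΔP = (-0.46) × (-18%) = +8.2800%
%ΔTR ≈ %ΔP + %ΔQ = (-18%) + (+8.2800%) = -9.7200%

-9.72%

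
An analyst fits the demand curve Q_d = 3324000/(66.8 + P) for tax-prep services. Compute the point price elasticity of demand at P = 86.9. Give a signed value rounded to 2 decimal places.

-0.57

dQ_d/dP = −3324000/(66.8 + P)² = -140.706. At P = 86.9, Q_d = 21626.5.
Ed = (dQ_d/dP)·(P/Q_d) = (-140.706) × (86.9/21626.5) = -0.5653…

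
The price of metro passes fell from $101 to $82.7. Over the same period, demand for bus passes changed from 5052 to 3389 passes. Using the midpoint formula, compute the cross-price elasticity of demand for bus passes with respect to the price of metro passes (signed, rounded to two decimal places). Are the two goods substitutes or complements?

%ΔQ_{bus passes} = (3389 − 5052)/avg = -1663/4220.5 = -0.394029…
%ΔP_{metro passes} = (82.7 − 101)/avg = -18.3/91.85 = -0.199237…
E_cross = (-1663/4220.5) / (-18.3/91.85) = 1.9776…
E_cross > 0 ⇒ the goods are substitutes.

1.98; substitutes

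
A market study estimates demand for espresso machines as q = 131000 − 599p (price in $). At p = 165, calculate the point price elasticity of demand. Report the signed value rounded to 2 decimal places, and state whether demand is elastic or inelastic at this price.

-3.07; elastic

dq/dp = −599. At p = 165, q = 131000 − 599(165) = 32165.
Ed = (dq/dp)·(p/q) = −599 × (165/32165) = -3.0727…
|Ed| = 3.07 > 1, so demand is elastic.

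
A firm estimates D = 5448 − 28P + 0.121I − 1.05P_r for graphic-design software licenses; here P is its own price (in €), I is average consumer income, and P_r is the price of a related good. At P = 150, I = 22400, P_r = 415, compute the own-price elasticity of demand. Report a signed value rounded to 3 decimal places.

At the given values, D = 5448 − 28(150) + 0.121(22400) − 1.05(415) = 3522.65.
∂D/∂P = −28.
E = (-28) × (150/3522.65) = -1.19228…

-1.192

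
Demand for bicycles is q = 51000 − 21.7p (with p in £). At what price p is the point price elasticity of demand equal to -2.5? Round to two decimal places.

Ed = −21.7p/(51000 − 21.7p). Set this equal to -2.5:
21.7p = 2.5·(51000 − 21.7p) ⇒ 21.7p(1 + 2.5) = 2.5·51000
p = 2.5·51000 / (21.7·3.5) = 1678.7360…

1678.74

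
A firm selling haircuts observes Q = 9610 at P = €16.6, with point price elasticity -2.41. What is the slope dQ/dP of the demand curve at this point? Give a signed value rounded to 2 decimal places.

-1395.19

Ed = (dQ/dP)·(P/Q) ⇒ dQ/dP = Ed·Q/P = (-2.41)·9610/16.6 = -1395.1867…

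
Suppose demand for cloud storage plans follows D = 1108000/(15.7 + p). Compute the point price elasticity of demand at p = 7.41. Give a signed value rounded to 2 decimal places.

-0.32

dD/dp = −1108000/(15.7 + p)² = -2074.63. At p = 7.41, D = 47944.6.
Ed = (dD/dp)·(p/D) = (-2074.63) × (7.41/47944.6) = -0.3206…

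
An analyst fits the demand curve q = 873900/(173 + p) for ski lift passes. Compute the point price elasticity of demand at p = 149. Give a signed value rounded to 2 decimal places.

-0.46

dq/dp = −873900/(173 + p)² = -8.42849. At p = 149, q = 2713.98.
Ed = (dq/dp)·(p/q) = (-8.42849) × (149/2713.98) = -0.4627…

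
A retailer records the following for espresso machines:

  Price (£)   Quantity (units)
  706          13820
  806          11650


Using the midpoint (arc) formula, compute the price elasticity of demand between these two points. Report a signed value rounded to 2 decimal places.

-1.29

%ΔQ = (11650 − 13820) / [(13820 + 11650)/2] = -2170/12735 = -0.170396…
%ΔP = (806 − 706) / [(706 + 806)/2] = 100/756 = 0.132275…
Arc Ed = %ΔQ / %ΔP = (-2170/12735) / (100/756) = -1.2881…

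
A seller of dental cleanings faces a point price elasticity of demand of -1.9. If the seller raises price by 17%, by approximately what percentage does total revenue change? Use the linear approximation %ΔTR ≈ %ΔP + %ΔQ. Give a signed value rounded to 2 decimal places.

-15.30%

%ΔQ ≈ Ed × %ΔP = (-1.9) × (+17%) = -32.3000%
%ΔTR ≈ %ΔP + %ΔQ = (+17%) + (-32.3000%) = -15.3000%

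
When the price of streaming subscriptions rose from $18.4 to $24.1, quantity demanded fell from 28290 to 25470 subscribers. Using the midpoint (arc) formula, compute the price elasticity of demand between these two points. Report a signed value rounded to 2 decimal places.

-0.39

%ΔQ = (25470 − 28290) / [(28290 + 25470)/2] = -2820/26880 = -0.104910…
%ΔP = (24.1 − 18.4) / [(18.4 + 24.1)/2] = 5.7/21.25 = 0.268235…
Arc Ed = %ΔQ / %ΔP = (-2820/26880) / (5.7/21.25) = -0.3911…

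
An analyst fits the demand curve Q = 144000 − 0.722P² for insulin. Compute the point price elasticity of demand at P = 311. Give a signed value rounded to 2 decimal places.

dQ/dP = −2·0.722·P = -449.084. At P = 311, Q = 74167.438.
Ed = (dQ/dP)·(P/Q) = (-449.084) × (311/74167.438) = -1.8831…

-1.88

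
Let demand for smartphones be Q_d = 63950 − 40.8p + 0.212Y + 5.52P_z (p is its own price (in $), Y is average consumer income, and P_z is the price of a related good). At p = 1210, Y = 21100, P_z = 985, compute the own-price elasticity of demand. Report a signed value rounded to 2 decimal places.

At the given values, Q_d = 63950 − 40.8(1210) + 0.212(21100) + 5.52(985) = 24492.4.
∂Q_d/∂p = −40.8.
E = (-40.8) × (1210/24492.4) = -2.0156…

-2.02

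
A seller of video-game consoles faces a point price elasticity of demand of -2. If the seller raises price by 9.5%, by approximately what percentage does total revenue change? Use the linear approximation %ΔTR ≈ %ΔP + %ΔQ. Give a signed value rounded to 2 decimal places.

%ΔQ ≈ Ed × %ΔP = (-2) × (+9.5%) = -19.0000%
%ΔTR ≈ %ΔP + %ΔQ = (+9.5%) + (-19.0000%) = -9.5000%

-9.50%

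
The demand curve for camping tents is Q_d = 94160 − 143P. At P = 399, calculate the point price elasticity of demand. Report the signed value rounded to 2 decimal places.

dQ_d/dP = −143. At P = 399, Q_d = 94160 − 143(399) = 37103.
Ed = (dQ_d/dP)·(P/Q_d) = −143 × (399/37103) = -1.5378…

-1.54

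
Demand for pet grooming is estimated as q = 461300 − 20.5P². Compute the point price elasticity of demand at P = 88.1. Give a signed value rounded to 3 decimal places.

-1.053

dq/dP = −2·20.5·P = -3612.1. At P = 88.1, q = 302186.995.
Ed = (dq/dP)·(P/q) = (-3612.1) × (88.1/302186.995) = -1.05307…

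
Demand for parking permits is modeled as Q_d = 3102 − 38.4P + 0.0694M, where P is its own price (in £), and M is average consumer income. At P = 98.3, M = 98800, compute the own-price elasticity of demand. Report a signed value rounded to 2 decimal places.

At the given values, Q_d = 3102 − 38.4(98.3) + 0.0694(98800) = 6184.
∂Q_d/∂P = −38.4.
E = (-38.4) × (98.3/6184) = -0.6104…

-0.61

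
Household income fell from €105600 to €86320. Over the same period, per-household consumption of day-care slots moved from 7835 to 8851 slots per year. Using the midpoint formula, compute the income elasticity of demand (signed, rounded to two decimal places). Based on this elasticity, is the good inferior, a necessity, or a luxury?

-0.61; inferior

%ΔQ = (8851 − 7835)/[( 7835 + 8851)/2] = 1016/8343 = 0.121778…
%ΔIncome = (86320 − 105600)/[( 105600 + 86320)/2] = -19280/95960 = -0.200917…
E_income = (1016/8343) / (-19280/95960) = -0.6061…
E_income < 0 ⇒ inferior good.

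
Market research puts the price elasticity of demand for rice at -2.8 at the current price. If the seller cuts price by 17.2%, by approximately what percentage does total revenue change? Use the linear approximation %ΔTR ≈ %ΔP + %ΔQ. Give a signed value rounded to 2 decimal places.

%ΔQ ≈ Ed × %ΔP = (-2.8) × (-17.2%) = +48.1600%
%ΔTR ≈ %ΔP + %ΔQ = (-17.2%) + (+48.1600%) = +30.9600%

+30.96%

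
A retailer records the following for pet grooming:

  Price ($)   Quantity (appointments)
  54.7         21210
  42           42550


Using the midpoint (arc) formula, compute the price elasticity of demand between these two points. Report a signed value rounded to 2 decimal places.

%ΔQ = (42550 − 21210) / [(21210 + 42550)/2] = 21340/31880 = 0.669385…
%ΔP = (42 − 54.7) / [(54.7 + 42)/2] = -12.7/48.35 = -0.262668…
Arc Ed = %ΔQ / %ΔP = (21340/31880) / (-12.7/48.35) = -2.5484…

-2.55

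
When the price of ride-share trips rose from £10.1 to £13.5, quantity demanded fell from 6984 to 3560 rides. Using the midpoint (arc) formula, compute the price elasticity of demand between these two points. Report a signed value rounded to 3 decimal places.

-2.254

%ΔQ = (3560 − 6984) / [(6984 + 3560)/2] = -3424/5272 = -0.649468…
%ΔP = (13.5 − 10.1) / [(10.1 + 13.5)/2] = 3.4/11.8 = 0.288135…
Arc Ed = %ΔQ / %ΔP = (-3424/5272) / (3.4/11.8) = -2.25403…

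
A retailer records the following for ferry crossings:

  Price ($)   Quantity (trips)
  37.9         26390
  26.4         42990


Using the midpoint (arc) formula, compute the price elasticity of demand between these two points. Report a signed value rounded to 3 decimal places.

-1.338

%ΔQ = (42990 − 26390) / [(26390 + 42990)/2] = 16600/34690 = 0.478524…
%ΔP = (26.4 − 37.9) / [(37.9 + 26.4)/2] = -11.5/32.15 = -0.357698…
Arc Ed = %ΔQ / %ΔP = (16600/34690) / (-11.5/32.15) = -1.33778…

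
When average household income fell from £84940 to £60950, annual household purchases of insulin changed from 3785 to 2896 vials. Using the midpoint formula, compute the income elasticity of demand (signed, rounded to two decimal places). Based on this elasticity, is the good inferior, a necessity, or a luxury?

%ΔQ = (2896 − 3785)/[( 3785 + 2896)/2] = -889/3340.5 = -0.266127…
%ΔIncome = (60950 − 84940)/[( 84940 + 60950)/2] = -23990/72945 = -0.328877…
E_income = (-889/3340.5) / (-23990/72945) = 0.8091…
0 < E_income < 1 ⇒ normal good, necessity.

0.81; necessity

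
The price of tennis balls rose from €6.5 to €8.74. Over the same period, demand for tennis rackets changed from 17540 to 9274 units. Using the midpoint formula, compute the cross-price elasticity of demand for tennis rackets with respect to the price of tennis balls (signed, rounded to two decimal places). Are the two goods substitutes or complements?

%ΔQ_{tennis rackets} = (9274 − 17540)/avg = -8266/13407 = -0.616543…
%ΔP_{tennis balls} = (8.74 − 6.5)/avg = 2.24/7.62 = 0.293963…
E_cross = (-8266/13407) / (2.24/7.62) = -2.0973…
E_cross < 0 ⇒ the goods are complements.

-2.10; complements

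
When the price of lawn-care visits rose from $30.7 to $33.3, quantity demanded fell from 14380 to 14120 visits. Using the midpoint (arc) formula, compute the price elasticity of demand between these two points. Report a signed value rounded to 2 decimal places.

-0.22

%ΔQ = (14120 − 14380) / [(14380 + 14120)/2] = -260/14250 = -0.018245…
%ΔP = (33.3 − 30.7) / [(30.7 + 33.3)/2] = 2.6/32 = 0.08125
Arc Ed = %ΔQ / %ΔP = (-260/14250) / (2.6/32) = -0.2245…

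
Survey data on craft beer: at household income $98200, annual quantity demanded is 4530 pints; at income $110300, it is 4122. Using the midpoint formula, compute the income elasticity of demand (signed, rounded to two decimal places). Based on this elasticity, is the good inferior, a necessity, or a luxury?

%ΔQ = (4122 − 4530)/[( 4530 + 4122)/2] = -408/4326 = -0.094313…
%ΔIncome = (110300 − 98200)/[( 98200 + 110300)/2] = 12100/104250 = 0.116067…
E_income = (-408/4326) / (12100/104250) = -0.8125…
E_income < 0 ⇒ inferior good.

-0.81; inferior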